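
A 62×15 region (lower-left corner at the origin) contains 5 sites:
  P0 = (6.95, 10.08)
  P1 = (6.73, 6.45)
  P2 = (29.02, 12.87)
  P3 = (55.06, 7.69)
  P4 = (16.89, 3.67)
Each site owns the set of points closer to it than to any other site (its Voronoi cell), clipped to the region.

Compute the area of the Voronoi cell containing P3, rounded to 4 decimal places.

1. box [0,62]×[0,15]: [(0, 0) (62, 0) (62, 15) (0, 15)]
2. ⊥bis P3·P0 via (31.005,8.885): [(30.5636, 0) (62, 0) (62, 15) (31.3088, 15)]  |A|=465.9571
3. ⊥bis P3·P1 via (30.895,7.07): [(30.9018, 6.8067) (31.0764, 0) (62, 0) (62, 15) (31.3088, 15)]  |A|=464.2119
4. ⊥bis P3·P2 via (42.04,10.28): [(39.9951, 0) (62, 0) (62, 15) (42.9789, 15)]  |A|=307.6952
5. ⊥bis P3·P4 via (35.975,5.68): [(39.9951, 0) (62, 0) (62, 15) (42.9789, 15)]  |A|=307.6952
6. canonical 4-gon: [(39.9951, 0) (62, 0) (62, 15) (42.9789, 15)]
7. shoelace: 307.6952

Area of P3's cell: 307.6952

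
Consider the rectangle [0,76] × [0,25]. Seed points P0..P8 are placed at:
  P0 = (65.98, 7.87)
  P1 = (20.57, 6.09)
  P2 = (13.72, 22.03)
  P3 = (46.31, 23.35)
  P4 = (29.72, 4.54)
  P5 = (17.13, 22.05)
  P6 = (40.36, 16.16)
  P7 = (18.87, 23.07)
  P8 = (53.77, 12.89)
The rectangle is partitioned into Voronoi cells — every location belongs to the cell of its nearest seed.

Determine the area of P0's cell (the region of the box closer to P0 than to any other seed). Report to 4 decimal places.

Area of P0's cell: 381.3347

1. box [0,76]×[0,25]: [(0, 0) (76, 0) (76, 25) (0, 25)]
2. ⊥bis P0·P1 via (43.275,6.98): [(43.5486, 0) (76, 0) (76, 25) (42.5686, 25)]  |A|=823.5344
3. ⊥bis P0·P2 via (39.85,14.95): [(42.5692, 24.9857) (43.5486, 0) (76, 0) (76, 25) (42.5731, 25)]  |A|=823.5343
4. ⊥bis P0·P3 via (56.145,15.61): [(43.8602, 0) (76, 0) (76, 25) (63.5348, 25)]  |A|=557.5631
5. ⊥bis P0·P4 via (47.85,6.205): [(47.9434, 5.1884) (48.4198, 0) (76, 0) (76, 25) (63.5348, 25)]  |A|=545.7343
6. ⊥bis P0·P5 via (41.555,14.96): [(47.9434, 5.1884) (48.4198, 0) (76, 0) (76, 25) (63.5348, 25)]  |A|=545.7343
7. ⊥bis P0·P6 via (53.17,12.015): [(53.0682, 11.7004) (49.2822, 0) (76, 0) (76, 25) (63.5348, 25)]  |A|=525.8428
8. ⊥bis P0·P7 via (42.425,15.47): [(53.0682, 11.7004) (49.2822, 0) (76, 0) (76, 25) (63.5348, 25)]  |A|=525.8428
9. ⊥bis P0·P8 via (59.875,10.38): [(55.6074, 0) (76, 0) (76, 25) (65.8858, 25)]  |A|=381.3347
10. canonical 4-gon: [(55.6074, 0) (76, 0) (76, 25) (65.8858, 25)]
11. shoelace: 381.3347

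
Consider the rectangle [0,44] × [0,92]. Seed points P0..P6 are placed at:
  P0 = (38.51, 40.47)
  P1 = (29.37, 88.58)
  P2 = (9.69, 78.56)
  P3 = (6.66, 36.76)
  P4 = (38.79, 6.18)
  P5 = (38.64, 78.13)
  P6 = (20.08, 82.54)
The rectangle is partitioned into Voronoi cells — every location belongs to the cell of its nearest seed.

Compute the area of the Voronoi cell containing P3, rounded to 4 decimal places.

Area of P3's cell: 1077.2654

1. box [0,44]×[0,92]: [(0, 0) (44, 0) (44, 92) (0, 92)]
2. ⊥bis P3·P0 via (22.585,38.615): [(0, 0) (27.083, 0) (16.3665, 92) (0, 92)]  |A|=1998.6788
3. ⊥bis P3·P1 via (18.015,62.67): [(0, 70.565) (0, 0) (27.083, 0) (19.8781, 61.8535)]  |A|=1538.9388
4. ⊥bis P3·P2 via (8.175,57.66): [(0, 58.2526) (0, 0) (27.083, 0) (20.4704, 56.7687)]  |A|=1364.9607
5. ⊥bis P3·P4 via (22.725,21.47): [(0, 58.2526) (0, 0) (2.2907, 0) (24.3796, 23.2085) (20.4704, 56.7687)]  |A|=1077.2654
6. ⊥bis P3·P5 via (22.65,57.445): [(0, 58.2526) (0, 0) (2.2907, 0) (24.3796, 23.2085) (20.4704, 56.7687)]  |A|=1077.2654
7. ⊥bis P3·P6 via (13.37,59.65): [(0, 58.2526) (0, 0) (2.2907, 0) (24.3796, 23.2085) (20.4704, 56.7687)]  |A|=1077.2654
8. canonical 5-gon: [(0, 58.2526) (0, 0) (2.2907, 0) (24.3796, 23.2085) (20.4704, 56.7687)]
9. shoelace: 1077.2654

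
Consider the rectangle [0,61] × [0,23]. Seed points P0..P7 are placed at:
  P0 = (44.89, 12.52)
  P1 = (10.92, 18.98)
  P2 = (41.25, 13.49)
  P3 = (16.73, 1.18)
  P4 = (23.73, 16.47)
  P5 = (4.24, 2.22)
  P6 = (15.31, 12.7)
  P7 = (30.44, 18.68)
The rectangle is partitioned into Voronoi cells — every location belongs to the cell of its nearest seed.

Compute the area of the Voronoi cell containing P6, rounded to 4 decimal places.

Area of P6's cell: 113.9603

1. box [0,61]×[0,23]: [(0, 0) (61, 0) (61, 23) (0, 23)]
2. ⊥bis P6·P0 via (30.1,12.61): [(0, 0) (30.0233, 0) (30.1632, 23) (0, 23)]  |A|=692.1446
3. ⊥bis P6·P1 via (13.115,15.84): [(0, 6.672) (0, 0) (30.0233, 0) (30.1632, 23) (23.3576, 23)]  |A|=501.4539
4. ⊥bis P6·P2 via (28.28,13.095): [(0, 6.672) (0, 0) (28.6788, 0) (27.9783, 23) (23.3576, 23)]  |A|=460.8665
5. ⊥bis P6·P3 via (16.02,6.94): [(0, 6.672) (0, 4.9653) (28.4209, 8.4686) (27.9783, 23) (23.3576, 23)]  |A|=268.8728
6. ⊥bis P6·P4 via (19.52,14.585): [(17.5652, 18.9509) (0, 6.672) (0, 4.9653) (22.5809, 7.7487)]  |A|=148.4473
7. ⊥bis P6·P5 via (9.775,7.46): [(17.5652, 18.9509) (6.3311, 11.0978) (10.8684, 6.305) (22.5809, 7.7487)]  |A|=113.9603
8. ⊥bis P6·P7 via (22.875,15.69): [(17.5652, 18.9509) (6.3311, 11.0978) (10.8684, 6.305) (22.5809, 7.7487)]  |A|=113.9603
9. canonical 4-gon: [(17.5652, 18.9509) (6.3311, 11.0978) (10.8684, 6.305) (22.5809, 7.7487)]
10. shoelace: 113.9603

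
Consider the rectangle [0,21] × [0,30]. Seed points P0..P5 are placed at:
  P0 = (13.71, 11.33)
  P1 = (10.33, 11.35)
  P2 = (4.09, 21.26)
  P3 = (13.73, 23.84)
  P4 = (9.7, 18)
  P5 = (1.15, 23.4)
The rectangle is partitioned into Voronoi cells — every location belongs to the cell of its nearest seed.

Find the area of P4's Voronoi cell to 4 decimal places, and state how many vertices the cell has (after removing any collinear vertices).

Area of P4's cell: 57.5925 (4 vertices)

1. box [0,21]×[0,30]: [(0, 0) (21, 0) (21, 30) (0, 30)]
2. ⊥bis P4·P0 via (11.705,14.665): [(0, 7.628) (21, 20.2531) (21, 30) (0, 30)]  |A|=337.2484
3. ⊥bis P4·P1 via (10.015,14.675): [(0, 13.7262) (12.0409, 14.8669) (21, 20.2531) (21, 30) (0, 30)]  |A|=300.5342
4. ⊥bis P4·P2 via (6.895,19.63): [(3.6661, 14.0735) (12.0409, 14.8669) (21, 20.2531) (21, 30) (12.9211, 30)]  |A|=167.8101
5. ⊥bis P4·P3 via (11.715,20.92): [(8.8097, 22.9249) (3.6661, 14.0735) (12.0409, 14.8669) (16.5544, 17.5805)]  |A|=57.5925
6. ⊥bis P4·P5 via (5.425,20.7): [(8.8097, 22.9249) (3.6661, 14.0735) (12.0409, 14.8669) (16.5544, 17.5805)]  |A|=57.5925
7. canonical 4-gon: [(8.8097, 22.9249) (3.6661, 14.0735) (12.0409, 14.8669) (16.5544, 17.5805)]
8. shoelace: 57.5925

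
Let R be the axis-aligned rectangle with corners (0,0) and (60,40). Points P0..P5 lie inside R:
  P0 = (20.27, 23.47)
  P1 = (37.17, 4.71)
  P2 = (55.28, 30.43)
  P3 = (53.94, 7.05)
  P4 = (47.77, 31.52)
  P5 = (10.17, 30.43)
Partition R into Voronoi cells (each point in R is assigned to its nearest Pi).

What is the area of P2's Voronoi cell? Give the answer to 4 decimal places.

Area of P2's cell: 185.2921

1. box [0,60]×[0,40]: [(0, 0) (60, 0) (60, 40) (0, 40)]
2. ⊥bis P2·P0 via (37.775,26.95): [(43.1327, 0) (60, 0) (60, 40) (35.1807, 40)]  |A|=833.7335
3. ⊥bis P2·P1 via (46.225,17.57): [(38.5679, 22.9615) (60, 7.8707) (60, 40) (35.1807, 40)]  |A|=555.7407
4. ⊥bis P2·P3 via (54.61,18.74): [(38.5679, 22.9615) (43.6731, 19.3668) (60, 18.4311) (60, 40) (35.1807, 40)]  |A|=469.5319
5. ⊥bis P2·P4 via (51.525,30.975): [(49.7893, 19.0163) (60, 18.4311) (60, 40) (52.8349, 40)]  |A|=185.2921
6. ⊥bis P2·P5 via (32.725,30.43): [(49.7893, 19.0163) (60, 18.4311) (60, 40) (52.8349, 40)]  |A|=185.2921
7. canonical 4-gon: [(49.7893, 19.0163) (60, 18.4311) (60, 40) (52.8349, 40)]
8. shoelace: 185.2921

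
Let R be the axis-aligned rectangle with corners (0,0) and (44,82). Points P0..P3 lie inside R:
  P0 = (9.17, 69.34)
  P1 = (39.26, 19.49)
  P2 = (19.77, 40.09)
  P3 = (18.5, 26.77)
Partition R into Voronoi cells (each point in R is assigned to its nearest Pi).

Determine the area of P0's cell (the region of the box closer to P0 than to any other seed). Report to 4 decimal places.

Area of P0's cell: 1080.4719

1. box [0,44]×[0,82]: [(0, 0) (44, 0) (44, 82) (0, 82)]
2. ⊥bis P0·P1 via (24.215,44.415): [(0, 29.7986) (44, 56.3574) (44, 82) (0, 82)]  |A|=1712.5679
3. ⊥bis P0·P2 via (14.47,54.715): [(0, 49.4712) (44, 65.4165) (44, 82) (0, 82)]  |A|=1080.4719
4. ⊥bis P0·P3 via (13.835,48.055): [(0, 49.4712) (44, 65.4165) (44, 82) (0, 82)]  |A|=1080.4719
5. canonical 4-gon: [(0, 49.4712) (44, 65.4165) (44, 82) (0, 82)]
6. shoelace: 1080.4719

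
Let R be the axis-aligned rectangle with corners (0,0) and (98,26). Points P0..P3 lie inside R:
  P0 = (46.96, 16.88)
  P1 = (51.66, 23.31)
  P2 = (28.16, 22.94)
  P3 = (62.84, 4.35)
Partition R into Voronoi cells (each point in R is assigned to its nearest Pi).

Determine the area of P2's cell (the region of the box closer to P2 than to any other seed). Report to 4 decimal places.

1. box [0,98]×[0,26]: [(0, 0) (98, 0) (98, 26) (0, 26)]
2. ⊥bis P2·P0 via (37.56,19.91): [(0, 0) (31.1422, 0) (39.5231, 26) (0, 26)]  |A|=918.6483
3. ⊥bis P2·P1 via (39.91,23.125): [(0, 0) (31.1422, 0) (39.5231, 26) (0, 26)]  |A|=918.6483
4. ⊥bis P2·P3 via (45.5,13.645): [(0, 0) (31.1422, 0) (39.5231, 26) (0, 26)]  |A|=918.6483
5. canonical 4-gon: [(0, 0) (31.1422, 0) (39.5231, 26) (0, 26)]
6. shoelace: 918.6483

Area of P2's cell: 918.6483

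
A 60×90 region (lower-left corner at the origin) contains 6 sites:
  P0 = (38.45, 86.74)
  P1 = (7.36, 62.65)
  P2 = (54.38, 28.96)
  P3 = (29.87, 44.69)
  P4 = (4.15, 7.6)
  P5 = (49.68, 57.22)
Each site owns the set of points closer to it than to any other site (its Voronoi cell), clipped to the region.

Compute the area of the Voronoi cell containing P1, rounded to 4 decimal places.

Area of P1's cell: 985.1355

1. box [0,60]×[0,90]: [(0, 0) (60, 0) (60, 90) (0, 90)]
2. ⊥bis P1·P0 via (22.905,74.695): [(0, 0) (60, 0) (60, 26.821) (11.046, 90) (0, 90)]  |A|=3853.5676
3. ⊥bis P1·P2 via (30.87,45.805): [(0, 2.7208) (37.7981, 55.4743) (11.046, 90) (0, 90)]  |A|=1840.179
4. ⊥bis P1·P3 via (18.615,53.67): [(0, 30.3391) (29.0562, 66.7564) (11.046, 90) (0, 90)]  |A|=995.1343
5. ⊥bis P1·P4 via (5.755,35.125): [(0, 35.4606) (3.9046, 35.2329) (29.0562, 66.7564) (11.046, 90) (0, 90)]  |A|=985.1355
6. ⊥bis P1·P5 via (28.52,59.935): [(0, 35.4606) (3.9046, 35.2329) (29.0562, 66.7564) (11.046, 90) (0, 90)]  |A|=985.1355
7. canonical 5-gon: [(0, 35.4606) (3.9046, 35.2329) (29.0562, 66.7564) (11.046, 90) (0, 90)]
8. shoelace: 985.1355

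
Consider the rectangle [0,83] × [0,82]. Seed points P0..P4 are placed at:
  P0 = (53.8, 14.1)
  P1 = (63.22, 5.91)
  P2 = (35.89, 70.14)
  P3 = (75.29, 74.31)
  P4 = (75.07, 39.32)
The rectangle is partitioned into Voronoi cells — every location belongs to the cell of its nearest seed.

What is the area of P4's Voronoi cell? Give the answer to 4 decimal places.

1. box [0,83]×[0,82]: [(0, 0) (83, 0) (83, 82) (0, 82)]
2. ⊥bis P4·P0 via (64.435,26.71): [(0, 81.0531) (83, 11.0527) (83, 82) (0, 82)]  |A|=2983.6109
3. ⊥bis P4·P1 via (69.145,22.615): [(0, 81.0531) (69.3961, 22.526) (83, 17.7009) (83, 82) (0, 82)]  |A|=2938.3902
4. ⊥bis P4·P2 via (55.48,54.73): [(45.801, 42.4255) (69.3961, 22.526) (83, 17.7009) (83, 82) (76.9313, 82)]  |A|=1394.4477
5. ⊥bis P4·P3 via (75.18,56.815): [(57.209, 56.928) (45.801, 42.4255) (69.3961, 22.526) (83, 17.7009) (83, 56.7658)]  |A|=992.963
6. canonical 5-gon: [(57.209, 56.928) (45.801, 42.4255) (69.3961, 22.526) (83, 17.7009) (83, 56.7658)]
7. shoelace: 992.963

Area of P4's cell: 992.9630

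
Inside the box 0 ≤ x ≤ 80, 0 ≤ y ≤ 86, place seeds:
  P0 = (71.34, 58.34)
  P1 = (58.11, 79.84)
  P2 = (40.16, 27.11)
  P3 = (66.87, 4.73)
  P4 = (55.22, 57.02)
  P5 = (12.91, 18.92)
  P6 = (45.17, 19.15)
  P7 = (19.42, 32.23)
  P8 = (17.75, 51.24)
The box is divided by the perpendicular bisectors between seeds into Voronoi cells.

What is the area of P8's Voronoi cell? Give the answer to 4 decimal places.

1. box [0,80]×[0,86]: [(0, 0) (80, 0) (80, 86) (0, 86)]
2. ⊥bis P8·P0 via (44.545,54.79): [(0, 0) (51.804, 0) (40.4101, 86) (0, 86)]  |A|=3965.2043
3. ⊥bis P8·P1 via (37.93,65.54): [(0, 0) (51.804, 0) (44.3144, 56.5304) (23.4316, 86) (0, 86)]  |A|=3715.0295
4. ⊥bis P8·P2 via (28.955,39.175): [(0, 12.2839) (44.679, 53.7782) (44.3144, 56.5304) (23.4316, 86) (0, 86)]  |A|=2047.6491
5. ⊥bis P8·P3 via (42.31,27.985): [(0, 12.2839) (44.679, 53.7782) (44.3144, 56.5304) (23.4316, 86) (0, 86)]  |A|=2047.6491
6. ⊥bis P8·P4 via (36.485,54.13): [(0, 12.2839) (37.5593, 47.1659) (33.8331, 71.3215) (23.4316, 86) (0, 86)]  |A|=1937.6121
7. ⊥bis P8·P5 via (15.33,35.08): [(0, 37.3757) (23.266, 33.8916) (37.5593, 47.1659) (33.8331, 71.3215) (23.4316, 86) (0, 86)]  |A|=1645.7189
8. ⊥bis P8·P6 via (31.46,35.195): [(0, 37.3757) (23.266, 33.8916) (37.5593, 47.1659) (33.8331, 71.3215) (23.4316, 86) (0, 86)]  |A|=1645.7189
9. ⊥bis P8·P7 via (18.585,41.735): [(0, 40.1023) (33.0828, 43.0086) (37.5593, 47.1659) (33.8331, 71.3215) (23.4316, 86) (0, 86)]  |A|=1477.456
10. canonical 6-gon: [(0, 40.1023) (33.0828, 43.0086) (37.5593, 47.1659) (33.8331, 71.3215) (23.4316, 86) (0, 86)]
11. shoelace: 1477.456

Area of P8's cell: 1477.4560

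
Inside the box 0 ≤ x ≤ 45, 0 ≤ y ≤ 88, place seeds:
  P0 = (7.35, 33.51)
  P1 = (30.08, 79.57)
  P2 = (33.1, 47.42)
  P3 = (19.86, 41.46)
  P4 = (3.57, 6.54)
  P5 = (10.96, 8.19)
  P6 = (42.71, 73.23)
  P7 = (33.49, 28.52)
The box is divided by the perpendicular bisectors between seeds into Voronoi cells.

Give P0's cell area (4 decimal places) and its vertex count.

1. box [0,45]×[0,88]: [(0, 0) (45, 0) (45, 88) (0, 88)]
2. ⊥bis P0·P1 via (18.715,56.54): [(0, 65.7756) (0, 0) (45, 0) (45, 43.5687)]  |A|=2460.2469
3. ⊥bis P0·P2 via (20.225,40.465): [(8.934, 61.3668) (0, 65.7756) (0, 0) (42.084, 0)]  |A|=1585.0976
4. ⊥bis P0·P3 via (13.605,37.485): [(0, 58.8936) (0, 0) (37.4264, 0)]  |A|=1102.0882
5. ⊥bis P0·P4 via (5.46,20.025): [(26.582, 17.0646) (0, 58.8936) (0, 20.7903)]  |A|=506.4314
6. ⊥bis P0·P5 via (9.155,20.85): [(4.4053, 20.1728) (22.9285, 22.8138) (0, 58.8936) (0, 20.7903)]  |A|=448.3612
7. ⊥bis P0·P6 via (25.03,53.37): [(4.4053, 20.1728) (22.9285, 22.8138) (0, 58.8936) (0, 20.7903)]  |A|=448.3612
8. ⊥bis P0·P7 via (20.42,31.015): [(4.4053, 20.1728) (18.7404, 22.2166) (19.7955, 27.7437) (0, 58.8936) (0, 20.7903)]  |A|=437.1026
9. canonical 5-gon: [(4.4053, 20.1728) (18.7404, 22.2166) (19.7955, 27.7437) (0, 58.8936) (0, 20.7903)]
10. shoelace: 437.1026

Area of P0's cell: 437.1026 (5 vertices)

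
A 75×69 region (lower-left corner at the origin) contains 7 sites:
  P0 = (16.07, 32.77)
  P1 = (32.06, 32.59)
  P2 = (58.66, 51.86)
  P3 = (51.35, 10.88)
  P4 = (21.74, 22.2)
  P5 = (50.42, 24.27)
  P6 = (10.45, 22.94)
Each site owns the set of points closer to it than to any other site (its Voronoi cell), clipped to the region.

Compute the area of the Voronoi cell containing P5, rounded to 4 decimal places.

Area of P5's cell: 632.3328

1. box [0,75]×[0,69]: [(0, 0) (75, 0) (75, 69) (0, 69)]
2. ⊥bis P5·P0 via (33.245,28.52): [(26.1876, 0) (75, 0) (75, 69) (43.2619, 69)]  |A|=2778.9911
3. ⊥bis P5·P1 via (41.24,28.43): [(28.3567, 0) (75, 0) (75, 69) (59.6247, 69)]  |A|=2139.6434
4. ⊥bis P5·P2 via (54.54,38.065): [(46.6712, 40.4151) (28.3567, 0) (75, 0) (75, 31.9544)]  |A|=1395.1632
5. ⊥bis P5·P3 via (50.885,17.575): [(46.6712, 40.4151) (35.8477, 16.5306) (75, 19.2499) (75, 31.9544)]  |A|=632.8033
6. ⊥bis P5·P4 via (36.08,23.235): [(46.6712, 40.4151) (36.4655, 17.894) (36.5603, 16.5801) (75, 19.2499) (75, 31.9544)]  |A|=632.3328
7. ⊥bis P5·P6 via (30.435,23.605): [(46.6712, 40.4151) (36.4655, 17.894) (36.5603, 16.5801) (75, 19.2499) (75, 31.9544)]  |A|=632.3328
8. canonical 5-gon: [(46.6712, 40.4151) (36.4655, 17.894) (36.5603, 16.5801) (75, 19.2499) (75, 31.9544)]
9. shoelace: 632.3328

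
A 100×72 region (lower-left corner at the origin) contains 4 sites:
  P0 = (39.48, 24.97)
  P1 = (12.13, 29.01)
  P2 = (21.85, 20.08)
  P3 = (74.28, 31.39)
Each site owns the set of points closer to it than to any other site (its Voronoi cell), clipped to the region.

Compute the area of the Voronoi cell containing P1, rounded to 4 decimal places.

1. box [0,100]×[0,72]: [(0, 0) (100, 0) (100, 72) (0, 72)]
2. ⊥bis P1·P0 via (25.805,26.99): [(0, 0) (21.8182, 0) (32.4536, 72) (0, 72)]  |A|=1953.7856
3. ⊥bis P1·P2 via (16.99,24.545): [(0, 6.052) (27.0635, 35.5096) (32.4536, 72) (0, 72)]  |A|=1484.5142
4. ⊥bis P1·P3 via (43.205,30.2): [(0, 6.052) (27.0635, 35.5096) (32.4536, 72) (0, 72)]  |A|=1484.5142
5. canonical 4-gon: [(0, 6.052) (27.0635, 35.5096) (32.4536, 72) (0, 72)]
6. shoelace: 1484.5142

Area of P1's cell: 1484.5142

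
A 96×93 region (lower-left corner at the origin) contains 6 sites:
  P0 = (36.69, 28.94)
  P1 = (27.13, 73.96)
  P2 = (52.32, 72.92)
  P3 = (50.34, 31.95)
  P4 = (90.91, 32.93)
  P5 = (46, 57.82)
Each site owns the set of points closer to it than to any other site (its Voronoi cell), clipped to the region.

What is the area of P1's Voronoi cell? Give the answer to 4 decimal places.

1. box [0,96]×[0,93]: [(0, 0) (96, 0) (96, 93) (0, 93)]
2. ⊥bis P1·P0 via (31.91,51.45): [(0, 44.6739) (96, 65.0595) (96, 93) (0, 93)]  |A|=3660.7956
3. ⊥bis P1·P2 via (39.725,73.44): [(0, 44.6739) (38.8782, 52.9297) (40.5326, 93) (0, 93)]  |A|=1751.4918
4. ⊥bis P1·P3 via (38.735,52.955): [(0, 44.6739) (38.5712, 52.8645) (38.8826, 53.0366) (40.5326, 93) (0, 93)]  |A|=1751.4755
5. ⊥bis P1·P4 via (59.02,53.445): [(0, 44.6739) (38.5712, 52.8645) (38.8826, 53.0366) (40.5326, 93) (0, 93)]  |A|=1751.4755
6. ⊥bis P1·P5 via (36.565,65.89): [(0, 44.6739) (22.5061, 49.4531) (39.5577, 69.389) (40.5326, 93) (0, 93)]  |A|=1617.9365
7. canonical 5-gon: [(0, 44.6739) (22.5061, 49.4531) (39.5577, 69.389) (40.5326, 93) (0, 93)]
8. shoelace: 1617.9365

Area of P1's cell: 1617.9365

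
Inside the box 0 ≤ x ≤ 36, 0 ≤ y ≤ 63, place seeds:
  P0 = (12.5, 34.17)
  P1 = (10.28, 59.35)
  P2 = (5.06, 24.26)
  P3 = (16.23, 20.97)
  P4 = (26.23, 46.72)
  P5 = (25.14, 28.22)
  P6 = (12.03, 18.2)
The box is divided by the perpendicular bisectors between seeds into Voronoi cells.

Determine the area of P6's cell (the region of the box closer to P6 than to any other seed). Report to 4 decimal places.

1. box [0,36]×[0,63]: [(0, 0) (36, 0) (36, 63) (0, 63)]
2. ⊥bis P6·P0 via (12.265,26.185): [(0, 26.546) (0, 0) (36, 0) (36, 25.4865)]  |A|=936.5838
3. ⊥bis P6·P1 via (11.155,38.775): [(0, 26.546) (0, 0) (36, 0) (36, 25.4865)]  |A|=936.5838
4. ⊥bis P6·P2 via (8.545,21.23): [(12.8384, 26.1681) (0, 11.4018) (0, 0) (36, 0) (36, 25.4865)]  |A|=839.3707
5. ⊥bis P6·P3 via (14.13,19.585): [(11.104, 24.1732) (0, 11.4018) (0, 0) (27.0468, 0)]  |A|=390.2066
6. ⊥bis P6·P4 via (19.13,32.46): [(11.104, 24.1732) (0, 11.4018) (0, 0) (27.0468, 0)]  |A|=390.2066
7. ⊥bis P6·P5 via (18.585,23.21): [(11.104, 24.1732) (0, 11.4018) (0, 0) (27.0468, 0)]  |A|=390.2066
8. canonical 4-gon: [(11.104, 24.1732) (0, 11.4018) (0, 0) (27.0468, 0)]
9. shoelace: 390.2066

Area of P6's cell: 390.2066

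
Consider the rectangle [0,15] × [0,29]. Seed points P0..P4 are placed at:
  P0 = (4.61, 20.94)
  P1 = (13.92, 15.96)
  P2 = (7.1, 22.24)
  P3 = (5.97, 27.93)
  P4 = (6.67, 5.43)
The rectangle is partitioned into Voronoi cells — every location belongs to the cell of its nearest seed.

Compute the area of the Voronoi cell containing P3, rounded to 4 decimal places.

1. box [0,15]×[0,29]: [(0, 0) (15, 0) (15, 29) (0, 29)]
2. ⊥bis P3·P0 via (5.29,24.435): [(0, 25.4642) (15, 22.5458) (15, 29) (0, 29)]  |A|=74.9248
3. ⊥bis P3·P1 via (9.945,21.945): [(0, 25.4642) (11.79, 23.1703) (15, 25.3023) (15, 29) (0, 29)]  |A|=70.5005
4. ⊥bis P3·P2 via (6.535,25.085): [(0, 25.4642) (4.2656, 24.6343) (15, 26.7661) (15, 29) (0, 29)]  |A|=52.2735
5. ⊥bis P3·P4 via (6.32,16.68): [(0, 25.4642) (4.2656, 24.6343) (15, 26.7661) (15, 29) (0, 29)]  |A|=52.2735
6. canonical 5-gon: [(0, 25.4642) (4.2656, 24.6343) (15, 26.7661) (15, 29) (0, 29)]
7. shoelace: 52.2735

Area of P3's cell: 52.2735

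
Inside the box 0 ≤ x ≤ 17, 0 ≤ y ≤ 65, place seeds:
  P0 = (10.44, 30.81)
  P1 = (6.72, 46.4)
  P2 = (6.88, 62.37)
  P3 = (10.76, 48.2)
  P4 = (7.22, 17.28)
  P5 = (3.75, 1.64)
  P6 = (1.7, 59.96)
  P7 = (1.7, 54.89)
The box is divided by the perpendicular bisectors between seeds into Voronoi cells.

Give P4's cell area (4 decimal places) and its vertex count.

1. box [0,17]×[0,65]: [(0, 0) (17, 0) (17, 65) (0, 65)]
2. ⊥bis P4·P0 via (8.83,24.045): [(0, 26.1464) (0, 0) (17, 0) (17, 22.1006)]  |A|=410.1001
3. ⊥bis P4·P1 via (6.97,31.84): [(0, 26.1464) (0, 0) (17, 0) (17, 22.1006)]  |A|=410.1001
4. ⊥bis P4·P2 via (7.05,39.825): [(0, 26.1464) (0, 0) (17, 0) (17, 22.1006)]  |A|=410.1001
5. ⊥bis P4·P3 via (8.99,32.74): [(0, 26.1464) (0, 0) (17, 0) (17, 22.1006)]  |A|=410.1001
6. ⊥bis P4·P5 via (5.485,9.46): [(0, 26.1464) (0, 10.6769) (17, 6.9052) (17, 22.1006)]  |A|=260.6519
7. ⊥bis P4·P6 via (4.46,38.62): [(0, 26.1464) (0, 10.6769) (17, 6.9052) (17, 22.1006)]  |A|=260.6519
8. ⊥bis P4·P7 via (4.46,36.085): [(0, 26.1464) (0, 10.6769) (17, 6.9052) (17, 22.1006)]  |A|=260.6519
9. canonical 4-gon: [(0, 26.1464) (0, 10.6769) (17, 6.9052) (17, 22.1006)]
10. shoelace: 260.6519

Area of P4's cell: 260.6519 (4 vertices)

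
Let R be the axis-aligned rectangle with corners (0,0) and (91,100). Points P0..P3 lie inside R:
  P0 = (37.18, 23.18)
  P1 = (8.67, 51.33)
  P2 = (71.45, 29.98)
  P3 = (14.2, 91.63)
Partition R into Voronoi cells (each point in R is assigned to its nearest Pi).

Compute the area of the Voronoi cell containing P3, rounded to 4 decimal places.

1. box [0,91]×[0,100]: [(0, 0) (91, 0) (91, 100) (0, 100)]
2. ⊥bis P3·P0 via (25.69,57.405): [(0, 48.7804) (91, 79.3308) (91, 100) (0, 100)]  |A|=3270.9401
3. ⊥bis P3·P1 via (11.435,71.48): [(0, 73.0491) (51.3146, 66.0077) (91, 79.3308) (91, 100) (0, 100)]  |A|=2648.2691
4. ⊥bis P3·P2 via (42.825,60.805): [(0, 73.0491) (48.7992, 66.3528) (85.0324, 100) (0, 100)]  |A|=2088.1396
5. canonical 4-gon: [(0, 73.0491) (48.7992, 66.3528) (85.0324, 100) (0, 100)]
6. shoelace: 2088.1396

Area of P3's cell: 2088.1396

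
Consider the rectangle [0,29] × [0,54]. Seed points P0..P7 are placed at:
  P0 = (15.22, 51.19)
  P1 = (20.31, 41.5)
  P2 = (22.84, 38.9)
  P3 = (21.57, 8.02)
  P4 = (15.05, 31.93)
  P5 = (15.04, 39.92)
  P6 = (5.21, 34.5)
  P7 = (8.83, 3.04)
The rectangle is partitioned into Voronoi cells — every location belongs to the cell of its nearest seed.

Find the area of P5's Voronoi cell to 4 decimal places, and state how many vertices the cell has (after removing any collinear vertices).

1. box [0,29]×[0,54]: [(0, 0) (29, 0) (29, 54) (0, 54)]
2. ⊥bis P5·P0 via (15.13,45.555): [(0, 45.7967) (0, 0) (29, 0) (29, 45.3335)]  |A|=1321.3868
3. ⊥bis P5·P1 via (17.675,40.71): [(16.2277, 45.5375) (0, 45.7967) (0, 0) (29, 0) (29, 2.9361)]  |A|=1050.6303
4. ⊥bis P5·P2 via (18.94,39.41): [(18.6742, 37.3773) (16.2277, 45.5375) (0, 45.7967) (0, 0) (13.7864, 0)]  |A|=751.1497
5. ⊥bis P5·P3 via (18.305,23.97): [(16.8829, 23.6789) (18.6742, 37.3773) (16.2277, 45.5375) (0, 45.7967) (0, 20.2229)]  |A|=417.2162
6. ⊥bis P5·P4 via (15.045,35.925): [(18.4848, 35.9293) (18.6742, 37.3773) (16.2277, 45.5375) (0, 45.7967) (0, 35.9062)]  |A|=171.6223
7. ⊥bis P5·P6 via (10.125,37.21): [(10.8364, 35.9197) (18.4848, 35.9293) (18.6742, 37.3773) (16.2277, 45.5375) (5.4384, 45.7098)]  |A|=91.6467
8. ⊥bis P5·P7 via (11.935,21.48): [(10.8364, 35.9197) (18.4848, 35.9293) (18.6742, 37.3773) (16.2277, 45.5375) (5.4384, 45.7098)]  |A|=91.6467
9. canonical 5-gon: [(10.8364, 35.9197) (18.4848, 35.9293) (18.6742, 37.3773) (16.2277, 45.5375) (5.4384, 45.7098)]
10. shoelace: 91.6467

Area of P5's cell: 91.6467 (5 vertices)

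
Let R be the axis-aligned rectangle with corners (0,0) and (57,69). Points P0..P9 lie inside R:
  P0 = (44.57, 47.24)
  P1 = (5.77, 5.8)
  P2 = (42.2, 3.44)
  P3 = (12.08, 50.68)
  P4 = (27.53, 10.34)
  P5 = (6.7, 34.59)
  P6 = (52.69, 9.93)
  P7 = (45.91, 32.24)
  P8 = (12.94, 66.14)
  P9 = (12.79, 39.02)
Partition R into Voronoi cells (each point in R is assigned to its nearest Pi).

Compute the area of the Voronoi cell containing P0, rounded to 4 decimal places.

Area of P0's cell: 787.5204

1. box [0,57]×[0,69]: [(0, 0) (57, 0) (57, 69) (0, 69)]
2. ⊥bis P0·P1 via (25.17,26.52): [(0, 50.0865) (53.4945, 0) (57, 0) (57, 69) (0, 69)]  |A|=2593.3249
3. ⊥bis P0·P2 via (43.385,25.34): [(0, 50.0865) (25.3904, 26.3137) (57, 24.6033) (57, 69) (0, 69)]  |A|=2158.3522
4. ⊥bis P0·P3 via (28.325,48.96): [(25.9242, 26.2848) (57, 24.6033) (57, 69) (30.4468, 69)]  |A|=1256.9444
5. ⊥bis P0·P4 via (36.05,28.79): [(26.6491, 33.1312) (43.539, 25.3317) (57, 24.6033) (57, 69) (30.4468, 69)]  |A|=1196.2996
6. ⊥bis P0·P5 via (25.635,40.915): [(27.0308, 36.7365) (28.5243, 32.2653) (43.539, 25.3317) (57, 24.6033) (57, 69) (30.4468, 69)]  |A|=1192.7539
7. ⊥bis P0·P6 via (48.63,28.585): [(27.0308, 36.7365) (28.5243, 32.2653) (40.3814, 26.7898) (57, 30.4066) (57, 69) (30.4468, 69)]  |A|=1135.8683
8. ⊥bis P0·P7 via (45.24,39.74): [(27.178, 38.1265) (57, 40.7906) (57, 69) (30.4468, 69)]  |A|=830.5271
9. ⊥bis P0·P8 via (28.755,56.69): [(29.2271, 57.4801) (27.178, 38.1265) (57, 40.7906) (57, 69) (36.1106, 69)]  |A|=797.9036
10. ⊥bis P0·P9 via (28.68,43.13): [(29.2271, 57.4801) (27.9901, 45.7972) (29.911, 38.3706) (57, 40.7906) (57, 69) (36.1106, 69)]  |A|=787.5204
11. canonical 6-gon: [(29.2271, 57.4801) (27.9901, 45.7972) (29.911, 38.3706) (57, 40.7906) (57, 69) (36.1106, 69)]
12. shoelace: 787.5204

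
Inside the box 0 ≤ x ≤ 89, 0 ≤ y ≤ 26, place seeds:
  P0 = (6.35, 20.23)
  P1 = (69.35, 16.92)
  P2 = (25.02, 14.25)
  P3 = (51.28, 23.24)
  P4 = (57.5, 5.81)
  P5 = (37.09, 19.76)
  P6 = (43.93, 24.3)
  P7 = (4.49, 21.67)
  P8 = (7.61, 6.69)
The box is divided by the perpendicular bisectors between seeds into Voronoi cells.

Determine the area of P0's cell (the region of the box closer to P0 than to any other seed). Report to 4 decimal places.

1. box [0,89]×[0,26]: [(0, 0) (89, 0) (89, 26) (0, 26)]
2. ⊥bis P0·P1 via (37.85,18.575): [(0, 0) (36.8741, 0) (38.2401, 26) (0, 26)]  |A|=976.4844
3. ⊥bis P0·P2 via (15.685,17.24): [(0, 0) (10.163, 0) (18.4908, 26) (0, 26)]  |A|=372.5001
4. ⊥bis P0·P3 via (28.815,21.735): [(0, 0) (10.163, 0) (18.4908, 26) (0, 26)]  |A|=372.5001
5. ⊥bis P0·P4 via (31.925,13.02): [(0, 0) (10.163, 0) (18.4908, 26) (0, 26)]  |A|=372.5001
6. ⊥bis P0·P5 via (21.72,19.995): [(0, 0) (10.163, 0) (18.4908, 26) (0, 26)]  |A|=372.5001
7. ⊥bis P0·P6 via (25.14,22.265): [(0, 0) (10.163, 0) (18.4908, 26) (0, 26)]  |A|=372.5001
8. ⊥bis P0·P7 via (5.42,20.95): [(0, 13.9492) (0, 0) (10.163, 0) (18.4908, 26) (9.3297, 26)]  |A|=316.2849
9. ⊥bis P0·P8 via (6.98,13.46): [(0, 13.9492) (0, 12.8105) (14.7045, 14.1788) (18.4908, 26) (9.3297, 26)]  |A|=150.0493
10. canonical 5-gon: [(0, 13.9492) (0, 12.8105) (14.7045, 14.1788) (18.4908, 26) (9.3297, 26)]
11. shoelace: 150.0493

Area of P0's cell: 150.0493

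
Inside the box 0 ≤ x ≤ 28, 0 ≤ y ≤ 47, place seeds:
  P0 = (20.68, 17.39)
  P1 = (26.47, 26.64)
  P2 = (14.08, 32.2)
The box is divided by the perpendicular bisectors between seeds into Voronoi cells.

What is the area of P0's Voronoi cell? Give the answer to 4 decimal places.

Area of P0's cell: 602.7505

1. box [0,28]×[0,47]: [(0, 0) (28, 0) (28, 47) (0, 47)]
2. ⊥bis P0·P1 via (23.575,22.015): [(0, 36.7717) (0, 0) (28, 0) (28, 19.2452)]  |A|=784.2361
3. ⊥bis P0·P2 via (17.38,24.795): [(18.4044, 25.2515) (0, 17.0497) (0, 0) (28, 0) (28, 19.2452)]  |A|=602.7505
4. canonical 5-gon: [(18.4044, 25.2515) (0, 17.0497) (0, 0) (28, 0) (28, 19.2452)]
5. shoelace: 602.7505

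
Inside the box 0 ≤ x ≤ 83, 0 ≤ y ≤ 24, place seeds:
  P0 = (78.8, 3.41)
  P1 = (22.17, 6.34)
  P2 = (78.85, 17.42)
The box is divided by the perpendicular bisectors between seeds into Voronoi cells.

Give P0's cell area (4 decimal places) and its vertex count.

Area of P0's cell: 339.8375 (4 vertices)

1. box [0,83]×[0,24]: [(0, 0) (83, 0) (83, 24) (0, 24)]
2. ⊥bis P0·P1 via (50.485,4.875): [(50.2328, 0) (83, 0) (83, 24) (51.4745, 24)]  |A|=771.5126
3. ⊥bis P0·P2 via (78.825,10.415): [(50.7768, 10.5151) (50.2328, 0) (83, 0) (83, 10.4001)]  |A|=339.8375
4. canonical 4-gon: [(50.7768, 10.5151) (50.2328, 0) (83, 0) (83, 10.4001)]
5. shoelace: 339.8375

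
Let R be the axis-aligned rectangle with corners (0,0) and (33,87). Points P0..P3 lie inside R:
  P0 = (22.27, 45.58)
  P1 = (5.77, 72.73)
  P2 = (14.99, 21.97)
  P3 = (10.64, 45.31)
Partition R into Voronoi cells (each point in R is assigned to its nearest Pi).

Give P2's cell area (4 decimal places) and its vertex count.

Area of P2's cell: 1067.1615 (5 vertices)

1. box [0,33]×[0,87]: [(0, 0) (33, 0) (33, 87) (0, 87)]
2. ⊥bis P2·P0 via (18.63,33.775): [(0, 39.5194) (0, 0) (33, 0) (33, 29.3441)]  |A|=1136.2485
3. ⊥bis P2·P1 via (10.38,47.35): [(0, 39.5194) (0, 0) (33, 0) (33, 29.3441)]  |A|=1136.2485
4. ⊥bis P2·P3 via (12.815,33.64): [(16.7122, 34.3663) (0, 31.2516) (0, 0) (33, 0) (33, 29.3441)]  |A|=1067.1615
5. canonical 5-gon: [(16.7122, 34.3663) (0, 31.2516) (0, 0) (33, 0) (33, 29.3441)]
6. shoelace: 1067.1615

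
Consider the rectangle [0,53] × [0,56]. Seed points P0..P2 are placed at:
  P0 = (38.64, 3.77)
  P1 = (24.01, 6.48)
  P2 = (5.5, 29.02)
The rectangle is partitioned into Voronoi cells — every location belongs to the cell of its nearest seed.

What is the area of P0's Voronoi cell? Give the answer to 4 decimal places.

1. box [0,53]×[0,56]: [(0, 0) (53, 0) (53, 56) (0, 56)]
2. ⊥bis P0·P1 via (31.325,5.125): [(30.3757, 0) (53, 0) (53, 56) (40.7489, 56)]  |A|=976.5129
3. ⊥bis P0·P2 via (22.07,16.395): [(37.056, 36.0637) (30.3757, 0) (53, 0) (53, 56) (52.2458, 56)]  |A|=861.9097
4. canonical 5-gon: [(37.056, 36.0637) (30.3757, 0) (53, 0) (53, 56) (52.2458, 56)]
5. shoelace: 861.9097

Area of P0's cell: 861.9097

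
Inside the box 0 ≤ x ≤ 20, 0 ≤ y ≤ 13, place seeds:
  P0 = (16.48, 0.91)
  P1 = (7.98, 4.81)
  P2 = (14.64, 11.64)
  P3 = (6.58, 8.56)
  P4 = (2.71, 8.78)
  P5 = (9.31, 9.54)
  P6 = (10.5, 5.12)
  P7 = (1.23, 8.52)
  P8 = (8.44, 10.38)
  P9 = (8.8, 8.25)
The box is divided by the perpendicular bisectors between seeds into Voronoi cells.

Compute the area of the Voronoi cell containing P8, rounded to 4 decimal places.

1. box [0,20]×[0,13]: [(0, 0) (20, 0) (20, 13) (0, 13)]
2. ⊥bis P8·P0 via (12.46,5.645): [(0, 0) (5.811, 0) (20, 12.0464) (20, 13) (0, 13)]  |A|=174.5364
3. ⊥bis P8·P1 via (8.21,7.595): [(0, 8.273) (14.1764, 7.1023) (20, 12.0464) (20, 13) (0, 13)]  |A|=95.2598
4. ⊥bis P8·P2 via (11.54,11.01): [(0, 8.273) (12.3027, 7.257) (11.1356, 13) (0, 13)]  |A|=61.0531
5. ⊥bis P8·P3 via (7.51,9.47): [(9.4444, 7.4931) (12.3027, 7.257) (11.1356, 13) (4.0559, 13)]  |A|=27.5635
6. ⊥bis P8·P4 via (5.575,9.58): [(4.8453, 12.1933) (9.4444, 7.4931) (12.3027, 7.257) (11.1356, 13) (4.62, 13)]  |A|=27.3359
7. ⊥bis P8·P5 via (8.875,9.96): [(4.8453, 12.1933) (7.9589, 9.0112) (11.2529, 12.4228) (11.1356, 13) (4.62, 13)]  |A|=15.0428
8. ⊥bis P8·P6 via (9.47,7.75): [(4.8453, 12.1933) (7.9589, 9.0112) (11.2529, 12.4228) (11.1356, 13) (4.62, 13)]  |A|=15.0428
9. ⊥bis P8·P7 via (4.835,9.45): [(4.8453, 12.1933) (7.9589, 9.0112) (11.2529, 12.4228) (11.1356, 13) (4.62, 13)]  |A|=15.0428
10. ⊥bis P8·P9 via (8.62,9.315): [(4.8453, 12.1933) (7.7977, 9.176) (8.1805, 9.2407) (11.2529, 12.4228) (11.1356, 13) (4.62, 13)]  |A|=15.0061
11. canonical 6-gon: [(4.8453, 12.1933) (7.7977, 9.176) (8.1805, 9.2407) (11.2529, 12.4228) (11.1356, 13) (4.62, 13)]
12. shoelace: 15.0061

Area of P8's cell: 15.0061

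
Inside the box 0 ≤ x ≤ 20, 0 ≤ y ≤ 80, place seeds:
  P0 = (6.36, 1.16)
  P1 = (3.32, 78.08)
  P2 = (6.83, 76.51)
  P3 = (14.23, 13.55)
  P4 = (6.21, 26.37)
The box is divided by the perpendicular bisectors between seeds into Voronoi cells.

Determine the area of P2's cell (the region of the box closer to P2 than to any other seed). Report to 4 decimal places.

Area of P2's cell: 527.9058

1. box [0,20]×[0,80]: [(0, 0) (20, 0) (20, 80) (0, 80)]
2. ⊥bis P2·P0 via (6.595,38.835): [(0, 38.8761) (20, 38.7514) (20, 80) (0, 80)]  |A|=823.7248
3. ⊥bis P2·P1 via (5.075,77.295): [(0, 65.949) (0, 38.8761) (20, 38.7514) (20, 80) (6.2849, 80)]  |A|=779.57
4. ⊥bis P2·P3 via (10.53,45.03): [(0, 65.949) (0, 43.7924) (20, 46.1431) (20, 80) (6.2849, 80)]  |A|=656.491
5. ⊥bis P2·P4 via (6.52,51.44): [(0, 65.949) (0, 51.5206) (20, 51.2733) (20, 80) (6.2849, 80)]  |A|=527.9058
6. canonical 5-gon: [(0, 65.949) (0, 51.5206) (20, 51.2733) (20, 80) (6.2849, 80)]
7. shoelace: 527.9058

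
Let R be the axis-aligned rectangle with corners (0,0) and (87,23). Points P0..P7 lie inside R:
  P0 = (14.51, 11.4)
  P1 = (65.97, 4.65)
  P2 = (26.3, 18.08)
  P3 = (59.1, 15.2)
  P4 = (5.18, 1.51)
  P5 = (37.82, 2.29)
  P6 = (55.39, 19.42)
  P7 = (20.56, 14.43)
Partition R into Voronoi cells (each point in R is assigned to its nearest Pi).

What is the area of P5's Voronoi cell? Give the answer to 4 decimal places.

1. box [0,87]×[0,23]: [(0, 0) (87, 0) (87, 23) (0, 23)]
2. ⊥bis P5·P0 via (26.165,6.845): [(23.4898, 0) (87, 0) (87, 23) (32.4787, 23)]  |A|=1357.3619
3. ⊥bis P5·P1 via (51.895,3.47): [(23.4898, 0) (52.1859, 0) (50.2577, 23) (32.4787, 23)]  |A|=534.4631
4. ⊥bis P5·P2 via (32.06,10.185): [(25.6397, 5.5009) (23.4898, 0) (52.1859, 0) (50.2577, 23) (49.625, 23)]  |A|=384.4406
5. ⊥bis P5·P3 via (48.46,8.745): [(42.8227, 18.0372) (25.6397, 5.5009) (23.4898, 0) (52.1859, 0) (51.9327, 3.0209)]  |A|=304.4423
6. ⊥bis P5·P4 via (21.5,1.9): [(42.8227, 18.0372) (25.6397, 5.5009) (23.4898, 0) (52.1859, 0) (51.9327, 3.0209)]  |A|=304.4423
7. ⊥bis P5·P6 via (46.605,10.855): [(48.127, 9.2939) (40.9411, 16.6644) (25.6397, 5.5009) (23.4898, 0) (52.1859, 0) (51.9327, 3.0209)]  |A|=292.5757
8. ⊥bis P5·P7 via (29.19,8.36): [(48.127, 9.2939) (40.9411, 16.6644) (28.8015, 7.8077) (23.7148, 0.5757) (23.4898, 0) (52.1859, 0) (51.9327, 3.0209)]  |A|=287.0095
9. canonical 7-gon: [(48.127, 9.2939) (40.9411, 16.6644) (28.8015, 7.8077) (23.7148, 0.5757) (23.4898, 0) (52.1859, 0) (51.9327, 3.0209)]
10. shoelace: 287.0095

Area of P5's cell: 287.0095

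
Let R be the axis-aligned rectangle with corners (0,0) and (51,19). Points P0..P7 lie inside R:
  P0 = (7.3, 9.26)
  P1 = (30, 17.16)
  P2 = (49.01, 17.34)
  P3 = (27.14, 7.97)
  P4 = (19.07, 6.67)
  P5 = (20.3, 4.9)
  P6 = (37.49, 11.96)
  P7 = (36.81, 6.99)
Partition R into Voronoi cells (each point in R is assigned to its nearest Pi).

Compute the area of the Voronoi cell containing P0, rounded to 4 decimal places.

1. box [0,51]×[0,19]: [(0, 0) (51, 0) (51, 19) (0, 19)]
2. ⊥bis P0·P1 via (18.65,13.21): [(0, 0) (23.2473, 0) (16.635, 19) (0, 19)]  |A|=378.8818
3. ⊥bis P0·P2 via (28.155,13.3): [(0, 0) (23.2473, 0) (16.635, 19) (0, 19)]  |A|=378.8818
4. ⊥bis P0·P3 via (17.22,8.615): [(0, 0) (16.6599, 0) (17.6968, 15.9488) (16.635, 19) (0, 19)]  |A|=326.3507
5. ⊥bis P0·P4 via (13.185,7.965): [(0, 0) (11.4323, 0) (15.6133, 19) (0, 19)]  |A|=256.9328
6. ⊥bis P0·P5 via (13.8,7.08): [(0, 0) (11.4255, 0) (11.4453, 0.0591) (15.6133, 19) (0, 19)]  |A|=256.9326
7. ⊥bis P0·P6 via (22.395,10.61): [(0, 0) (11.4255, 0) (11.4453, 0.0591) (15.6133, 19) (0, 19)]  |A|=256.9326
8. ⊥bis P0·P7 via (22.055,8.125): [(0, 0) (11.4255, 0) (11.4453, 0.0591) (15.6133, 19) (0, 19)]  |A|=256.9326
9. canonical 5-gon: [(0, 0) (11.4255, 0) (11.4453, 0.0591) (15.6133, 19) (0, 19)]
10. shoelace: 256.9326

Area of P0's cell: 256.9326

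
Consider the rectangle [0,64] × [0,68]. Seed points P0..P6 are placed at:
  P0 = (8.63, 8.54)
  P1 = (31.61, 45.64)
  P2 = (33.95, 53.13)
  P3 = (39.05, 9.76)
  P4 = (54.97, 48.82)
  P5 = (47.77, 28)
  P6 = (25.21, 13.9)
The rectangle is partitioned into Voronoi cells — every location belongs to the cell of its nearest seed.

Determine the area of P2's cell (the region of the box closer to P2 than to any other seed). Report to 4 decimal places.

1. box [0,64]×[0,68]: [(0, 0) (64, 0) (64, 68) (0, 68)]
2. ⊥bis P2·P0 via (21.29,30.835): [(0, 42.9243) (64, 6.5825) (64, 68) (0, 68)]  |A|=2767.7805
3. ⊥bis P2·P1 via (32.78,49.385): [(0, 59.626) (64, 39.6314) (64, 68) (0, 68)]  |A|=1175.7642
4. ⊥bis P2·P3 via (36.5,31.445): [(0, 59.626) (64, 39.6314) (64, 68) (0, 68)]  |A|=1175.7642
5. ⊥bis P2·P4 via (44.46,50.975): [(0, 59.626) (43.4504, 46.0514) (47.9509, 68) (0, 68)]  |A|=708.1543
6. ⊥bis P2·P5 via (40.86,40.565): [(0, 59.626) (43.4504, 46.0514) (47.9509, 68) (0, 68)]  |A|=708.1543
7. ⊥bis P2·P6 via (29.58,33.515): [(0, 59.626) (43.4504, 46.0514) (47.9509, 68) (0, 68)]  |A|=708.1543
8. canonical 4-gon: [(0, 59.626) (43.4504, 46.0514) (47.9509, 68) (0, 68)]
9. shoelace: 708.1543

Area of P2's cell: 708.1543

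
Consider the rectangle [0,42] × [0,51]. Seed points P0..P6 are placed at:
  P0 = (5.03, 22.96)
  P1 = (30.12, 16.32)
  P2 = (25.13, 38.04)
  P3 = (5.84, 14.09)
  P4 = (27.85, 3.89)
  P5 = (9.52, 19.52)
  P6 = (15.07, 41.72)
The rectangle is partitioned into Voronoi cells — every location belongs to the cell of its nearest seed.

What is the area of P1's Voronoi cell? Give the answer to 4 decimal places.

1. box [0,42]×[0,51]: [(0, 0) (42, 0) (42, 51) (0, 51)]
2. ⊥bis P1·P0 via (17.575,19.64): [(12.3773, 0) (42, 0) (42, 51) (25.8743, 51)]  |A|=1166.5825
3. ⊥bis P1·P2 via (27.625,27.18): [(19.049, 25.2097) (12.3773, 0) (42, 0) (42, 30.4825)]  |A|=723.1921
4. ⊥bis P1·P3 via (17.98,15.205): [(19.049, 25.2097) (17.5733, 19.6335) (19.3765, 0) (42, 0) (42, 30.4825)]  |A|=654.483
5. ⊥bis P1·P4 via (28.985,10.105): [(19.049, 25.2097) (17.5733, 19.6335) (18.2687, 12.062) (42, 7.7282) (42, 30.4825)]  |A|=426.3404
6. ⊥bis P1·P5 via (19.82,17.92): [(21.0228, 25.6632) (18.8923, 11.9481) (42, 7.7282) (42, 30.4825)]  |A|=401.618
7. ⊥bis P1·P6 via (22.595,29.02): [(21.0228, 25.6632) (18.8923, 11.9481) (42, 7.7282) (42, 30.4825)]  |A|=401.618
8. canonical 4-gon: [(21.0228, 25.6632) (18.8923, 11.9481) (42, 7.7282) (42, 30.4825)]
9. shoelace: 401.618

Area of P1's cell: 401.6180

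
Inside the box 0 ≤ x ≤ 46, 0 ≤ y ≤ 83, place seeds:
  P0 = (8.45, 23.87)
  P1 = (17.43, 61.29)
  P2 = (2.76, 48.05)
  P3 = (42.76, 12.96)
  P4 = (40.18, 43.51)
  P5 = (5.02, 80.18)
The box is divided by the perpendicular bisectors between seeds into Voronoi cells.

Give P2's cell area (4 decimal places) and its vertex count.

1. box [0,46]×[0,83]: [(0, 0) (46, 0) (46, 83) (0, 83)]
2. ⊥bis P2·P0 via (5.605,35.96): [(0, 34.641) (46, 45.4657) (46, 83) (0, 83)]  |A|=1975.5452
3. ⊥bis P2·P1 via (10.095,54.67): [(0, 65.8553) (0, 34.641) (23.2366, 40.109)]  |A|=362.6567
4. ⊥bis P2·P3 via (22.76,30.505): [(0, 65.8553) (0, 34.641) (23.2366, 40.109)]  |A|=362.6567
5. ⊥bis P2·P4 via (21.47,45.78): [(21.0728, 42.5065) (0, 65.8553) (0, 34.641) (20.7098, 39.5144)]  |A|=358.9846
6. ⊥bis P2·P5 via (3.89,64.115): [(21.0728, 42.5065) (1.4135, 64.2892) (0, 64.3886) (0, 34.641) (20.7098, 39.5144)]  |A|=357.948
7. canonical 5-gon: [(21.0728, 42.5065) (1.4135, 64.2892) (0, 64.3886) (0, 34.641) (20.7098, 39.5144)]
8. shoelace: 357.948

Area of P2's cell: 357.9480 (5 vertices)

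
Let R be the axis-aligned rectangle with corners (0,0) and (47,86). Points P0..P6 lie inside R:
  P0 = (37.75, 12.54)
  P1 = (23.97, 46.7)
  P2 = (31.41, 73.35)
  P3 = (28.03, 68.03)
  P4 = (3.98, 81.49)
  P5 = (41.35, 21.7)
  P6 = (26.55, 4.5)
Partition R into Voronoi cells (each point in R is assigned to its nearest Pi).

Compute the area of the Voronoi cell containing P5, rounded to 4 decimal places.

1. box [0,47]×[0,86]: [(0, 0) (47, 0) (47, 86) (0, 86)]
2. ⊥bis P5·P0 via (39.55,17.12): [(0, 32.6637) (47, 14.1921) (47, 86) (0, 86)]  |A|=2940.8906
3. ⊥bis P5·P1 via (32.66,34.2): [(19.4529, 25.0184) (47, 14.1921) (47, 44.1692)]  |A|=412.8913
4. ⊥bis P5·P2 via (36.38,47.525): [(19.4529, 25.0184) (47, 14.1921) (47, 44.1692)]  |A|=412.8913
5. ⊥bis P5·P3 via (34.69,44.865): [(19.4529, 25.0184) (47, 14.1921) (47, 44.1692)]  |A|=412.8913
6. ⊥bis P5·P4 via (22.665,51.595): [(19.4529, 25.0184) (47, 14.1921) (47, 44.1692)]  |A|=412.8913
7. ⊥bis P5·P6 via (33.95,13.1): [(19.8102, 25.2668) (20.642, 24.5511) (47, 14.1921) (47, 44.1692)]  |A|=412.6602
8. canonical 4-gon: [(19.8102, 25.2668) (20.642, 24.5511) (47, 14.1921) (47, 44.1692)]
9. shoelace: 412.6602

Area of P5's cell: 412.6602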